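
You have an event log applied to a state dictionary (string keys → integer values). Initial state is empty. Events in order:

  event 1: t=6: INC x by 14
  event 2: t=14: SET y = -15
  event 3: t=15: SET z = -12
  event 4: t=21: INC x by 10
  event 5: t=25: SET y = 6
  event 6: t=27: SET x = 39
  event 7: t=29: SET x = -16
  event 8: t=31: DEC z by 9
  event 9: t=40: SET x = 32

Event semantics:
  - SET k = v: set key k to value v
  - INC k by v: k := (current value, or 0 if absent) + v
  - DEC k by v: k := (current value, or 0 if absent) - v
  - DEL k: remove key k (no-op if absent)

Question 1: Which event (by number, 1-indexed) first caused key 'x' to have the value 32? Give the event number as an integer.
Looking for first event where x becomes 32:
  event 1: x = 14
  event 2: x = 14
  event 3: x = 14
  event 4: x = 24
  event 5: x = 24
  event 6: x = 39
  event 7: x = -16
  event 8: x = -16
  event 9: x -16 -> 32  <-- first match

Answer: 9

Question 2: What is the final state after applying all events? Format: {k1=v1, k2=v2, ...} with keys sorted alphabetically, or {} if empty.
  after event 1 (t=6: INC x by 14): {x=14}
  after event 2 (t=14: SET y = -15): {x=14, y=-15}
  after event 3 (t=15: SET z = -12): {x=14, y=-15, z=-12}
  after event 4 (t=21: INC x by 10): {x=24, y=-15, z=-12}
  after event 5 (t=25: SET y = 6): {x=24, y=6, z=-12}
  after event 6 (t=27: SET x = 39): {x=39, y=6, z=-12}
  after event 7 (t=29: SET x = -16): {x=-16, y=6, z=-12}
  after event 8 (t=31: DEC z by 9): {x=-16, y=6, z=-21}
  after event 9 (t=40: SET x = 32): {x=32, y=6, z=-21}

Answer: {x=32, y=6, z=-21}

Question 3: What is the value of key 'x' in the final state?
Track key 'x' through all 9 events:
  event 1 (t=6: INC x by 14): x (absent) -> 14
  event 2 (t=14: SET y = -15): x unchanged
  event 3 (t=15: SET z = -12): x unchanged
  event 4 (t=21: INC x by 10): x 14 -> 24
  event 5 (t=25: SET y = 6): x unchanged
  event 6 (t=27: SET x = 39): x 24 -> 39
  event 7 (t=29: SET x = -16): x 39 -> -16
  event 8 (t=31: DEC z by 9): x unchanged
  event 9 (t=40: SET x = 32): x -16 -> 32
Final: x = 32

Answer: 32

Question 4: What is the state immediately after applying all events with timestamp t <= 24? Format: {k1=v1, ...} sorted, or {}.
Apply events with t <= 24 (4 events):
  after event 1 (t=6: INC x by 14): {x=14}
  after event 2 (t=14: SET y = -15): {x=14, y=-15}
  after event 3 (t=15: SET z = -12): {x=14, y=-15, z=-12}
  after event 4 (t=21: INC x by 10): {x=24, y=-15, z=-12}

Answer: {x=24, y=-15, z=-12}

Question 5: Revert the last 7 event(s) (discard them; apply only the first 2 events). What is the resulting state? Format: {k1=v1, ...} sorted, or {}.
Answer: {x=14, y=-15}

Derivation:
Keep first 2 events (discard last 7):
  after event 1 (t=6: INC x by 14): {x=14}
  after event 2 (t=14: SET y = -15): {x=14, y=-15}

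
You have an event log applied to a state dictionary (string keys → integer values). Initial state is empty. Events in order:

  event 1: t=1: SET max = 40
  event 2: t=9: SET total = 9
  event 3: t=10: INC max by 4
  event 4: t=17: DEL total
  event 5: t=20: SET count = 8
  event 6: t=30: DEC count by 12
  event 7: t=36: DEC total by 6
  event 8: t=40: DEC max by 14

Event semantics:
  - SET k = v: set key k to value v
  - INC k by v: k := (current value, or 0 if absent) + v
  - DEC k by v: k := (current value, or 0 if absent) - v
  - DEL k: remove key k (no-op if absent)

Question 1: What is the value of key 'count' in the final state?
Answer: -4

Derivation:
Track key 'count' through all 8 events:
  event 1 (t=1: SET max = 40): count unchanged
  event 2 (t=9: SET total = 9): count unchanged
  event 3 (t=10: INC max by 4): count unchanged
  event 4 (t=17: DEL total): count unchanged
  event 5 (t=20: SET count = 8): count (absent) -> 8
  event 6 (t=30: DEC count by 12): count 8 -> -4
  event 7 (t=36: DEC total by 6): count unchanged
  event 8 (t=40: DEC max by 14): count unchanged
Final: count = -4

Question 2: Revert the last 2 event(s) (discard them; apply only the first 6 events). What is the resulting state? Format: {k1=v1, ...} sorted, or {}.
Keep first 6 events (discard last 2):
  after event 1 (t=1: SET max = 40): {max=40}
  after event 2 (t=9: SET total = 9): {max=40, total=9}
  after event 3 (t=10: INC max by 4): {max=44, total=9}
  after event 4 (t=17: DEL total): {max=44}
  after event 5 (t=20: SET count = 8): {count=8, max=44}
  after event 6 (t=30: DEC count by 12): {count=-4, max=44}

Answer: {count=-4, max=44}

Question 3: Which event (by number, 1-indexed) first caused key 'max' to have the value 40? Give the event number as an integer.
Answer: 1

Derivation:
Looking for first event where max becomes 40:
  event 1: max (absent) -> 40  <-- first match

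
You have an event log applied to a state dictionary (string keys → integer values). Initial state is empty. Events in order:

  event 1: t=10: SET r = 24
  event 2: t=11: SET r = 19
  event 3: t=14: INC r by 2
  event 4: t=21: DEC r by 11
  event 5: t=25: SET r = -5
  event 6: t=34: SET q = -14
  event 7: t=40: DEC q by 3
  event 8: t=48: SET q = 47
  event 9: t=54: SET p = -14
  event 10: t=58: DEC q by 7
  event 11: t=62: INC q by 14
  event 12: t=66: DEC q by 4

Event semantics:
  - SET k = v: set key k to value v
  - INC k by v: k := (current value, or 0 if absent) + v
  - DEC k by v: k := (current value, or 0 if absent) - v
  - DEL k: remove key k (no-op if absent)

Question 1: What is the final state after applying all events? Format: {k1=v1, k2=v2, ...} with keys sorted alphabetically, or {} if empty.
Answer: {p=-14, q=50, r=-5}

Derivation:
  after event 1 (t=10: SET r = 24): {r=24}
  after event 2 (t=11: SET r = 19): {r=19}
  after event 3 (t=14: INC r by 2): {r=21}
  after event 4 (t=21: DEC r by 11): {r=10}
  after event 5 (t=25: SET r = -5): {r=-5}
  after event 6 (t=34: SET q = -14): {q=-14, r=-5}
  after event 7 (t=40: DEC q by 3): {q=-17, r=-5}
  after event 8 (t=48: SET q = 47): {q=47, r=-5}
  after event 9 (t=54: SET p = -14): {p=-14, q=47, r=-5}
  after event 10 (t=58: DEC q by 7): {p=-14, q=40, r=-5}
  after event 11 (t=62: INC q by 14): {p=-14, q=54, r=-5}
  after event 12 (t=66: DEC q by 4): {p=-14, q=50, r=-5}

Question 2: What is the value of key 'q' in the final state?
Track key 'q' through all 12 events:
  event 1 (t=10: SET r = 24): q unchanged
  event 2 (t=11: SET r = 19): q unchanged
  event 3 (t=14: INC r by 2): q unchanged
  event 4 (t=21: DEC r by 11): q unchanged
  event 5 (t=25: SET r = -5): q unchanged
  event 6 (t=34: SET q = -14): q (absent) -> -14
  event 7 (t=40: DEC q by 3): q -14 -> -17
  event 8 (t=48: SET q = 47): q -17 -> 47
  event 9 (t=54: SET p = -14): q unchanged
  event 10 (t=58: DEC q by 7): q 47 -> 40
  event 11 (t=62: INC q by 14): q 40 -> 54
  event 12 (t=66: DEC q by 4): q 54 -> 50
Final: q = 50

Answer: 50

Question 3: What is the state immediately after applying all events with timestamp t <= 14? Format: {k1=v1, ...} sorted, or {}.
Apply events with t <= 14 (3 events):
  after event 1 (t=10: SET r = 24): {r=24}
  after event 2 (t=11: SET r = 19): {r=19}
  after event 3 (t=14: INC r by 2): {r=21}

Answer: {r=21}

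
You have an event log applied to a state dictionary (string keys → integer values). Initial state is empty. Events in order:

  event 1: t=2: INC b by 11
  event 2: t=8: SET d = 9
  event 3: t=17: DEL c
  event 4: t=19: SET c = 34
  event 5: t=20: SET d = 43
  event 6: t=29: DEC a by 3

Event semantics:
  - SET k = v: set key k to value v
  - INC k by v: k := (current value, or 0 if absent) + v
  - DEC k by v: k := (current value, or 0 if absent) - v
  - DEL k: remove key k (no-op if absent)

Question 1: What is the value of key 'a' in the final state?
Answer: -3

Derivation:
Track key 'a' through all 6 events:
  event 1 (t=2: INC b by 11): a unchanged
  event 2 (t=8: SET d = 9): a unchanged
  event 3 (t=17: DEL c): a unchanged
  event 4 (t=19: SET c = 34): a unchanged
  event 5 (t=20: SET d = 43): a unchanged
  event 6 (t=29: DEC a by 3): a (absent) -> -3
Final: a = -3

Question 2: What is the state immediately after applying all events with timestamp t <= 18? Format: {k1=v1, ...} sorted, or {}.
Answer: {b=11, d=9}

Derivation:
Apply events with t <= 18 (3 events):
  after event 1 (t=2: INC b by 11): {b=11}
  after event 2 (t=8: SET d = 9): {b=11, d=9}
  after event 3 (t=17: DEL c): {b=11, d=9}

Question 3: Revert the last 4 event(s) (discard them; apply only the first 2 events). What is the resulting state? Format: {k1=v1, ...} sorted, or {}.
Keep first 2 events (discard last 4):
  after event 1 (t=2: INC b by 11): {b=11}
  after event 2 (t=8: SET d = 9): {b=11, d=9}

Answer: {b=11, d=9}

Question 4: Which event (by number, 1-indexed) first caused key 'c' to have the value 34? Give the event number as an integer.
Answer: 4

Derivation:
Looking for first event where c becomes 34:
  event 4: c (absent) -> 34  <-- first match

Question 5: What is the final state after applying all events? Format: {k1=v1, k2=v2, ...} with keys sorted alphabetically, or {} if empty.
  after event 1 (t=2: INC b by 11): {b=11}
  after event 2 (t=8: SET d = 9): {b=11, d=9}
  after event 3 (t=17: DEL c): {b=11, d=9}
  after event 4 (t=19: SET c = 34): {b=11, c=34, d=9}
  after event 5 (t=20: SET d = 43): {b=11, c=34, d=43}
  after event 6 (t=29: DEC a by 3): {a=-3, b=11, c=34, d=43}

Answer: {a=-3, b=11, c=34, d=43}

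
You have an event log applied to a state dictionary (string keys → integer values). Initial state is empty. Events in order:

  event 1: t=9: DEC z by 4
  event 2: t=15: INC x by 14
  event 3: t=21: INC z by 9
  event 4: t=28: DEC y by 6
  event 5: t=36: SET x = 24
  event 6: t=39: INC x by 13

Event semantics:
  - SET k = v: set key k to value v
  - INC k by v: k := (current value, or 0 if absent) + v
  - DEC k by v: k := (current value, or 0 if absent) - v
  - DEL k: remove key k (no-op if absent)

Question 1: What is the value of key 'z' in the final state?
Answer: 5

Derivation:
Track key 'z' through all 6 events:
  event 1 (t=9: DEC z by 4): z (absent) -> -4
  event 2 (t=15: INC x by 14): z unchanged
  event 3 (t=21: INC z by 9): z -4 -> 5
  event 4 (t=28: DEC y by 6): z unchanged
  event 5 (t=36: SET x = 24): z unchanged
  event 6 (t=39: INC x by 13): z unchanged
Final: z = 5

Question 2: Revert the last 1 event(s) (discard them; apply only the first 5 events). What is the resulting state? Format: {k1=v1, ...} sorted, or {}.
Answer: {x=24, y=-6, z=5}

Derivation:
Keep first 5 events (discard last 1):
  after event 1 (t=9: DEC z by 4): {z=-4}
  after event 2 (t=15: INC x by 14): {x=14, z=-4}
  after event 3 (t=21: INC z by 9): {x=14, z=5}
  after event 4 (t=28: DEC y by 6): {x=14, y=-6, z=5}
  after event 5 (t=36: SET x = 24): {x=24, y=-6, z=5}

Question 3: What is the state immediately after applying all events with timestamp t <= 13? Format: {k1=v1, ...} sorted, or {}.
Answer: {z=-4}

Derivation:
Apply events with t <= 13 (1 events):
  after event 1 (t=9: DEC z by 4): {z=-4}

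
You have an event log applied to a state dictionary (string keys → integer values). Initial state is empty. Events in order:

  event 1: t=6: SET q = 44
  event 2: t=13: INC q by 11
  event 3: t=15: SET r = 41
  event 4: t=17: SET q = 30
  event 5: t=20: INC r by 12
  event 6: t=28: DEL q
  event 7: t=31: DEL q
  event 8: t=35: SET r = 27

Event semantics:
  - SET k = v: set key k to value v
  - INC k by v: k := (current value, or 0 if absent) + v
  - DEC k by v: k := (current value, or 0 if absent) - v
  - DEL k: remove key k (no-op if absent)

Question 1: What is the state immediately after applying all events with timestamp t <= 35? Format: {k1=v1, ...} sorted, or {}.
Apply events with t <= 35 (8 events):
  after event 1 (t=6: SET q = 44): {q=44}
  after event 2 (t=13: INC q by 11): {q=55}
  after event 3 (t=15: SET r = 41): {q=55, r=41}
  after event 4 (t=17: SET q = 30): {q=30, r=41}
  after event 5 (t=20: INC r by 12): {q=30, r=53}
  after event 6 (t=28: DEL q): {r=53}
  after event 7 (t=31: DEL q): {r=53}
  after event 8 (t=35: SET r = 27): {r=27}

Answer: {r=27}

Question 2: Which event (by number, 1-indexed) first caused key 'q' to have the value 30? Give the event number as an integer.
Answer: 4

Derivation:
Looking for first event where q becomes 30:
  event 1: q = 44
  event 2: q = 55
  event 3: q = 55
  event 4: q 55 -> 30  <-- first match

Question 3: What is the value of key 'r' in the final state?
Answer: 27

Derivation:
Track key 'r' through all 8 events:
  event 1 (t=6: SET q = 44): r unchanged
  event 2 (t=13: INC q by 11): r unchanged
  event 3 (t=15: SET r = 41): r (absent) -> 41
  event 4 (t=17: SET q = 30): r unchanged
  event 5 (t=20: INC r by 12): r 41 -> 53
  event 6 (t=28: DEL q): r unchanged
  event 7 (t=31: DEL q): r unchanged
  event 8 (t=35: SET r = 27): r 53 -> 27
Final: r = 27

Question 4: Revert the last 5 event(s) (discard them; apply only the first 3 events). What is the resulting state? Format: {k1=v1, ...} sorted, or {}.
Keep first 3 events (discard last 5):
  after event 1 (t=6: SET q = 44): {q=44}
  after event 2 (t=13: INC q by 11): {q=55}
  after event 3 (t=15: SET r = 41): {q=55, r=41}

Answer: {q=55, r=41}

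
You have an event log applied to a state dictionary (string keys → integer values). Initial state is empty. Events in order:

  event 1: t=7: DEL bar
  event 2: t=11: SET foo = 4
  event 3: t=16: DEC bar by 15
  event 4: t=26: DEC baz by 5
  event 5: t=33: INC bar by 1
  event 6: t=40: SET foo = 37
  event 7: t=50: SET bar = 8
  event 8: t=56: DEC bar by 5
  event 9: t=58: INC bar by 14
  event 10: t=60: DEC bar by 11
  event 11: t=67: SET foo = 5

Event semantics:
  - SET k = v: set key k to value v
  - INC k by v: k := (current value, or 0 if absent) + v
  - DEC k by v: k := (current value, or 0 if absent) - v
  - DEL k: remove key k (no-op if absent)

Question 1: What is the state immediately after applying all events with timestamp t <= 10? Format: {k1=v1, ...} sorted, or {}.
Apply events with t <= 10 (1 events):
  after event 1 (t=7: DEL bar): {}

Answer: {}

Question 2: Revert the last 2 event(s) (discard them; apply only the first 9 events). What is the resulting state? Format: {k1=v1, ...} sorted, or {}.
Answer: {bar=17, baz=-5, foo=37}

Derivation:
Keep first 9 events (discard last 2):
  after event 1 (t=7: DEL bar): {}
  after event 2 (t=11: SET foo = 4): {foo=4}
  after event 3 (t=16: DEC bar by 15): {bar=-15, foo=4}
  after event 4 (t=26: DEC baz by 5): {bar=-15, baz=-5, foo=4}
  after event 5 (t=33: INC bar by 1): {bar=-14, baz=-5, foo=4}
  after event 6 (t=40: SET foo = 37): {bar=-14, baz=-5, foo=37}
  after event 7 (t=50: SET bar = 8): {bar=8, baz=-5, foo=37}
  after event 8 (t=56: DEC bar by 5): {bar=3, baz=-5, foo=37}
  after event 9 (t=58: INC bar by 14): {bar=17, baz=-5, foo=37}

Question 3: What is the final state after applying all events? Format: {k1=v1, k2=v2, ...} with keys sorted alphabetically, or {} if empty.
Answer: {bar=6, baz=-5, foo=5}

Derivation:
  after event 1 (t=7: DEL bar): {}
  after event 2 (t=11: SET foo = 4): {foo=4}
  after event 3 (t=16: DEC bar by 15): {bar=-15, foo=4}
  after event 4 (t=26: DEC baz by 5): {bar=-15, baz=-5, foo=4}
  after event 5 (t=33: INC bar by 1): {bar=-14, baz=-5, foo=4}
  after event 6 (t=40: SET foo = 37): {bar=-14, baz=-5, foo=37}
  after event 7 (t=50: SET bar = 8): {bar=8, baz=-5, foo=37}
  after event 8 (t=56: DEC bar by 5): {bar=3, baz=-5, foo=37}
  after event 9 (t=58: INC bar by 14): {bar=17, baz=-5, foo=37}
  after event 10 (t=60: DEC bar by 11): {bar=6, baz=-5, foo=37}
  after event 11 (t=67: SET foo = 5): {bar=6, baz=-5, foo=5}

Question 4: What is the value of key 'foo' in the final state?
Answer: 5

Derivation:
Track key 'foo' through all 11 events:
  event 1 (t=7: DEL bar): foo unchanged
  event 2 (t=11: SET foo = 4): foo (absent) -> 4
  event 3 (t=16: DEC bar by 15): foo unchanged
  event 4 (t=26: DEC baz by 5): foo unchanged
  event 5 (t=33: INC bar by 1): foo unchanged
  event 6 (t=40: SET foo = 37): foo 4 -> 37
  event 7 (t=50: SET bar = 8): foo unchanged
  event 8 (t=56: DEC bar by 5): foo unchanged
  event 9 (t=58: INC bar by 14): foo unchanged
  event 10 (t=60: DEC bar by 11): foo unchanged
  event 11 (t=67: SET foo = 5): foo 37 -> 5
Final: foo = 5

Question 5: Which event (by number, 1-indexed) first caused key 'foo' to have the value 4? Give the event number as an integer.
Answer: 2

Derivation:
Looking for first event where foo becomes 4:
  event 2: foo (absent) -> 4  <-- first match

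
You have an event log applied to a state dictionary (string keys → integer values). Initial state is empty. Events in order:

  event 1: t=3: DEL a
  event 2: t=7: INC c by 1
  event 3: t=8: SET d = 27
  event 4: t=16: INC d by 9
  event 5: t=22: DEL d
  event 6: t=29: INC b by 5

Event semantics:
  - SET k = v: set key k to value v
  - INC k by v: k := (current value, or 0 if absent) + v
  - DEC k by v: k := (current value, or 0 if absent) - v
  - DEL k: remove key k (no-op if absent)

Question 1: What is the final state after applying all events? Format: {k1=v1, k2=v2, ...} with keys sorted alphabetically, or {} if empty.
Answer: {b=5, c=1}

Derivation:
  after event 1 (t=3: DEL a): {}
  after event 2 (t=7: INC c by 1): {c=1}
  after event 3 (t=8: SET d = 27): {c=1, d=27}
  after event 4 (t=16: INC d by 9): {c=1, d=36}
  after event 5 (t=22: DEL d): {c=1}
  after event 6 (t=29: INC b by 5): {b=5, c=1}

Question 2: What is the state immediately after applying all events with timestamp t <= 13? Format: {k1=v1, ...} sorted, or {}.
Answer: {c=1, d=27}

Derivation:
Apply events with t <= 13 (3 events):
  after event 1 (t=3: DEL a): {}
  after event 2 (t=7: INC c by 1): {c=1}
  after event 3 (t=8: SET d = 27): {c=1, d=27}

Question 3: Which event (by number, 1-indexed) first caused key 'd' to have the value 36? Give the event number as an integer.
Looking for first event where d becomes 36:
  event 3: d = 27
  event 4: d 27 -> 36  <-- first match

Answer: 4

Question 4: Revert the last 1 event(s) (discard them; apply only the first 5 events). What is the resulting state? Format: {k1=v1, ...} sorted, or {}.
Keep first 5 events (discard last 1):
  after event 1 (t=3: DEL a): {}
  after event 2 (t=7: INC c by 1): {c=1}
  after event 3 (t=8: SET d = 27): {c=1, d=27}
  after event 4 (t=16: INC d by 9): {c=1, d=36}
  after event 5 (t=22: DEL d): {c=1}

Answer: {c=1}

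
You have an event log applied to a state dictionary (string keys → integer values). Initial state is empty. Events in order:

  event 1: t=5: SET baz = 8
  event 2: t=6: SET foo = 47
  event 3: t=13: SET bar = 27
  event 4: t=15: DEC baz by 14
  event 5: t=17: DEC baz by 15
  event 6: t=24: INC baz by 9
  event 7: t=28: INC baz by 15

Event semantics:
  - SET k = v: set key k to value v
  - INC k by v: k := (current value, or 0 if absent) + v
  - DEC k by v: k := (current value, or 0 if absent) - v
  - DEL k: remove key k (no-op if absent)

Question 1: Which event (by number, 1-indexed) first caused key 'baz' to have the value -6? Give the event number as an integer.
Looking for first event where baz becomes -6:
  event 1: baz = 8
  event 2: baz = 8
  event 3: baz = 8
  event 4: baz 8 -> -6  <-- first match

Answer: 4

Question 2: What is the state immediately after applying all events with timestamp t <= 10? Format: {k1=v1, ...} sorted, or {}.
Apply events with t <= 10 (2 events):
  after event 1 (t=5: SET baz = 8): {baz=8}
  after event 2 (t=6: SET foo = 47): {baz=8, foo=47}

Answer: {baz=8, foo=47}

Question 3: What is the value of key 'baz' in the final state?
Answer: 3

Derivation:
Track key 'baz' through all 7 events:
  event 1 (t=5: SET baz = 8): baz (absent) -> 8
  event 2 (t=6: SET foo = 47): baz unchanged
  event 3 (t=13: SET bar = 27): baz unchanged
  event 4 (t=15: DEC baz by 14): baz 8 -> -6
  event 5 (t=17: DEC baz by 15): baz -6 -> -21
  event 6 (t=24: INC baz by 9): baz -21 -> -12
  event 7 (t=28: INC baz by 15): baz -12 -> 3
Final: baz = 3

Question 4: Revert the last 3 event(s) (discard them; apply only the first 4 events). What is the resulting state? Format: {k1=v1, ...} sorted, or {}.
Keep first 4 events (discard last 3):
  after event 1 (t=5: SET baz = 8): {baz=8}
  after event 2 (t=6: SET foo = 47): {baz=8, foo=47}
  after event 3 (t=13: SET bar = 27): {bar=27, baz=8, foo=47}
  after event 4 (t=15: DEC baz by 14): {bar=27, baz=-6, foo=47}

Answer: {bar=27, baz=-6, foo=47}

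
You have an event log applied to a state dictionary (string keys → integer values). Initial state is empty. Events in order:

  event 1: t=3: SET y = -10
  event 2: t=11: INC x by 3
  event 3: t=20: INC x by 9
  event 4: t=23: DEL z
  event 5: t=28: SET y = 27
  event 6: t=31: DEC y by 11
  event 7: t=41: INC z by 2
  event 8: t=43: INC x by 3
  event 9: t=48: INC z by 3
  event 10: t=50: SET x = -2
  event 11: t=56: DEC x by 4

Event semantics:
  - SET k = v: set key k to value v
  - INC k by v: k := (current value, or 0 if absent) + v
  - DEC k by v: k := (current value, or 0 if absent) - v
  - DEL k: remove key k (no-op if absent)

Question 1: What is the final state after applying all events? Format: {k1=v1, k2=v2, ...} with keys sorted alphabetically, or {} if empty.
  after event 1 (t=3: SET y = -10): {y=-10}
  after event 2 (t=11: INC x by 3): {x=3, y=-10}
  after event 3 (t=20: INC x by 9): {x=12, y=-10}
  after event 4 (t=23: DEL z): {x=12, y=-10}
  after event 5 (t=28: SET y = 27): {x=12, y=27}
  after event 6 (t=31: DEC y by 11): {x=12, y=16}
  after event 7 (t=41: INC z by 2): {x=12, y=16, z=2}
  after event 8 (t=43: INC x by 3): {x=15, y=16, z=2}
  after event 9 (t=48: INC z by 3): {x=15, y=16, z=5}
  after event 10 (t=50: SET x = -2): {x=-2, y=16, z=5}
  after event 11 (t=56: DEC x by 4): {x=-6, y=16, z=5}

Answer: {x=-6, y=16, z=5}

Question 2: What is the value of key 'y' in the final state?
Track key 'y' through all 11 events:
  event 1 (t=3: SET y = -10): y (absent) -> -10
  event 2 (t=11: INC x by 3): y unchanged
  event 3 (t=20: INC x by 9): y unchanged
  event 4 (t=23: DEL z): y unchanged
  event 5 (t=28: SET y = 27): y -10 -> 27
  event 6 (t=31: DEC y by 11): y 27 -> 16
  event 7 (t=41: INC z by 2): y unchanged
  event 8 (t=43: INC x by 3): y unchanged
  event 9 (t=48: INC z by 3): y unchanged
  event 10 (t=50: SET x = -2): y unchanged
  event 11 (t=56: DEC x by 4): y unchanged
Final: y = 16

Answer: 16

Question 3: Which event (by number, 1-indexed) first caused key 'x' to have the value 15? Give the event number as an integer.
Answer: 8

Derivation:
Looking for first event where x becomes 15:
  event 2: x = 3
  event 3: x = 12
  event 4: x = 12
  event 5: x = 12
  event 6: x = 12
  event 7: x = 12
  event 8: x 12 -> 15  <-- first match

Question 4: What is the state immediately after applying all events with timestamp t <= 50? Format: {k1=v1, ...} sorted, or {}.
Apply events with t <= 50 (10 events):
  after event 1 (t=3: SET y = -10): {y=-10}
  after event 2 (t=11: INC x by 3): {x=3, y=-10}
  after event 3 (t=20: INC x by 9): {x=12, y=-10}
  after event 4 (t=23: DEL z): {x=12, y=-10}
  after event 5 (t=28: SET y = 27): {x=12, y=27}
  after event 6 (t=31: DEC y by 11): {x=12, y=16}
  after event 7 (t=41: INC z by 2): {x=12, y=16, z=2}
  after event 8 (t=43: INC x by 3): {x=15, y=16, z=2}
  after event 9 (t=48: INC z by 3): {x=15, y=16, z=5}
  after event 10 (t=50: SET x = -2): {x=-2, y=16, z=5}

Answer: {x=-2, y=16, z=5}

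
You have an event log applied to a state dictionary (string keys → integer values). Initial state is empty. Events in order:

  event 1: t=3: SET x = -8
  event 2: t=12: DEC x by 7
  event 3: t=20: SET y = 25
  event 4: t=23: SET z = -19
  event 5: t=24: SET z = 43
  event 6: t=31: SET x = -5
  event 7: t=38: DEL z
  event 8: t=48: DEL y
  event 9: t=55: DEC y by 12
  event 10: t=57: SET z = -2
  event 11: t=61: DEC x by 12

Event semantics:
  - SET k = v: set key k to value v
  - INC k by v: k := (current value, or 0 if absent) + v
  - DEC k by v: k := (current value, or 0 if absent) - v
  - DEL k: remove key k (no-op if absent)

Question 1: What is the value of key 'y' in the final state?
Track key 'y' through all 11 events:
  event 1 (t=3: SET x = -8): y unchanged
  event 2 (t=12: DEC x by 7): y unchanged
  event 3 (t=20: SET y = 25): y (absent) -> 25
  event 4 (t=23: SET z = -19): y unchanged
  event 5 (t=24: SET z = 43): y unchanged
  event 6 (t=31: SET x = -5): y unchanged
  event 7 (t=38: DEL z): y unchanged
  event 8 (t=48: DEL y): y 25 -> (absent)
  event 9 (t=55: DEC y by 12): y (absent) -> -12
  event 10 (t=57: SET z = -2): y unchanged
  event 11 (t=61: DEC x by 12): y unchanged
Final: y = -12

Answer: -12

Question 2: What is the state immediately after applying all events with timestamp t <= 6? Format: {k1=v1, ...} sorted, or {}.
Apply events with t <= 6 (1 events):
  after event 1 (t=3: SET x = -8): {x=-8}

Answer: {x=-8}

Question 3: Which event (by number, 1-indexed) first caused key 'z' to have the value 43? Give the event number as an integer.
Answer: 5

Derivation:
Looking for first event where z becomes 43:
  event 4: z = -19
  event 5: z -19 -> 43  <-- first match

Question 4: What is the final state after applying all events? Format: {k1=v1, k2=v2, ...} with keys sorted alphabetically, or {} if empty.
  after event 1 (t=3: SET x = -8): {x=-8}
  after event 2 (t=12: DEC x by 7): {x=-15}
  after event 3 (t=20: SET y = 25): {x=-15, y=25}
  after event 4 (t=23: SET z = -19): {x=-15, y=25, z=-19}
  after event 5 (t=24: SET z = 43): {x=-15, y=25, z=43}
  after event 6 (t=31: SET x = -5): {x=-5, y=25, z=43}
  after event 7 (t=38: DEL z): {x=-5, y=25}
  after event 8 (t=48: DEL y): {x=-5}
  after event 9 (t=55: DEC y by 12): {x=-5, y=-12}
  after event 10 (t=57: SET z = -2): {x=-5, y=-12, z=-2}
  after event 11 (t=61: DEC x by 12): {x=-17, y=-12, z=-2}

Answer: {x=-17, y=-12, z=-2}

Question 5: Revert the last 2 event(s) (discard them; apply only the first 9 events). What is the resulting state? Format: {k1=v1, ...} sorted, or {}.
Answer: {x=-5, y=-12}

Derivation:
Keep first 9 events (discard last 2):
  after event 1 (t=3: SET x = -8): {x=-8}
  after event 2 (t=12: DEC x by 7): {x=-15}
  after event 3 (t=20: SET y = 25): {x=-15, y=25}
  after event 4 (t=23: SET z = -19): {x=-15, y=25, z=-19}
  after event 5 (t=24: SET z = 43): {x=-15, y=25, z=43}
  after event 6 (t=31: SET x = -5): {x=-5, y=25, z=43}
  after event 7 (t=38: DEL z): {x=-5, y=25}
  after event 8 (t=48: DEL y): {x=-5}
  after event 9 (t=55: DEC y by 12): {x=-5, y=-12}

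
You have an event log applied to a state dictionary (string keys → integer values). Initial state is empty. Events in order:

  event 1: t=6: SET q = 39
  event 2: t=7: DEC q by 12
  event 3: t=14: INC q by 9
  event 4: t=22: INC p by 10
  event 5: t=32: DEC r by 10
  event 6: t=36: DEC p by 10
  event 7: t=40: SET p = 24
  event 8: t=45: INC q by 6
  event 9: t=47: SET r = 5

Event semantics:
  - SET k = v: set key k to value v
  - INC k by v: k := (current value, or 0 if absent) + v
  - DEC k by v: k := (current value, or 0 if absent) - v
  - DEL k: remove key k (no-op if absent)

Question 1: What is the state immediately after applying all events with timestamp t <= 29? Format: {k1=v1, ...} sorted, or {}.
Answer: {p=10, q=36}

Derivation:
Apply events with t <= 29 (4 events):
  after event 1 (t=6: SET q = 39): {q=39}
  after event 2 (t=7: DEC q by 12): {q=27}
  after event 3 (t=14: INC q by 9): {q=36}
  after event 4 (t=22: INC p by 10): {p=10, q=36}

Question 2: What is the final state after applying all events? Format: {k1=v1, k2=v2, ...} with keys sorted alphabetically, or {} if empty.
  after event 1 (t=6: SET q = 39): {q=39}
  after event 2 (t=7: DEC q by 12): {q=27}
  after event 3 (t=14: INC q by 9): {q=36}
  after event 4 (t=22: INC p by 10): {p=10, q=36}
  after event 5 (t=32: DEC r by 10): {p=10, q=36, r=-10}
  after event 6 (t=36: DEC p by 10): {p=0, q=36, r=-10}
  after event 7 (t=40: SET p = 24): {p=24, q=36, r=-10}
  after event 8 (t=45: INC q by 6): {p=24, q=42, r=-10}
  after event 9 (t=47: SET r = 5): {p=24, q=42, r=5}

Answer: {p=24, q=42, r=5}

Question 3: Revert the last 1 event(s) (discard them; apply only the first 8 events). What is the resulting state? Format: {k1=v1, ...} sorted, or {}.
Answer: {p=24, q=42, r=-10}

Derivation:
Keep first 8 events (discard last 1):
  after event 1 (t=6: SET q = 39): {q=39}
  after event 2 (t=7: DEC q by 12): {q=27}
  after event 3 (t=14: INC q by 9): {q=36}
  after event 4 (t=22: INC p by 10): {p=10, q=36}
  after event 5 (t=32: DEC r by 10): {p=10, q=36, r=-10}
  after event 6 (t=36: DEC p by 10): {p=0, q=36, r=-10}
  after event 7 (t=40: SET p = 24): {p=24, q=36, r=-10}
  after event 8 (t=45: INC q by 6): {p=24, q=42, r=-10}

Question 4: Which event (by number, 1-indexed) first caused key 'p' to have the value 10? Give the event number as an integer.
Answer: 4

Derivation:
Looking for first event where p becomes 10:
  event 4: p (absent) -> 10  <-- first match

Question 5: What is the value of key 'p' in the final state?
Track key 'p' through all 9 events:
  event 1 (t=6: SET q = 39): p unchanged
  event 2 (t=7: DEC q by 12): p unchanged
  event 3 (t=14: INC q by 9): p unchanged
  event 4 (t=22: INC p by 10): p (absent) -> 10
  event 5 (t=32: DEC r by 10): p unchanged
  event 6 (t=36: DEC p by 10): p 10 -> 0
  event 7 (t=40: SET p = 24): p 0 -> 24
  event 8 (t=45: INC q by 6): p unchanged
  event 9 (t=47: SET r = 5): p unchanged
Final: p = 24

Answer: 24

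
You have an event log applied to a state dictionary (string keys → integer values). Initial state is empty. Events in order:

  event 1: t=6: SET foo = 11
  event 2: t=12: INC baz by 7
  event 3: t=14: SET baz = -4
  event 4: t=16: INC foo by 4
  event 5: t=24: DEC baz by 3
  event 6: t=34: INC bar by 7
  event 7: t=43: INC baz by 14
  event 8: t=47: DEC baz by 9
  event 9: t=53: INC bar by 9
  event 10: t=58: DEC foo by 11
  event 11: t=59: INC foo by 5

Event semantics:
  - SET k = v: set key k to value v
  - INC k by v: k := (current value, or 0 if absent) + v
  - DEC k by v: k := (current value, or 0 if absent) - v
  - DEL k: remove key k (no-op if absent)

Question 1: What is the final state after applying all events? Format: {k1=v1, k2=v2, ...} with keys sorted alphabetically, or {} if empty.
Answer: {bar=16, baz=-2, foo=9}

Derivation:
  after event 1 (t=6: SET foo = 11): {foo=11}
  after event 2 (t=12: INC baz by 7): {baz=7, foo=11}
  after event 3 (t=14: SET baz = -4): {baz=-4, foo=11}
  after event 4 (t=16: INC foo by 4): {baz=-4, foo=15}
  after event 5 (t=24: DEC baz by 3): {baz=-7, foo=15}
  after event 6 (t=34: INC bar by 7): {bar=7, baz=-7, foo=15}
  after event 7 (t=43: INC baz by 14): {bar=7, baz=7, foo=15}
  after event 8 (t=47: DEC baz by 9): {bar=7, baz=-2, foo=15}
  after event 9 (t=53: INC bar by 9): {bar=16, baz=-2, foo=15}
  after event 10 (t=58: DEC foo by 11): {bar=16, baz=-2, foo=4}
  after event 11 (t=59: INC foo by 5): {bar=16, baz=-2, foo=9}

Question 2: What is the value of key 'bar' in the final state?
Track key 'bar' through all 11 events:
  event 1 (t=6: SET foo = 11): bar unchanged
  event 2 (t=12: INC baz by 7): bar unchanged
  event 3 (t=14: SET baz = -4): bar unchanged
  event 4 (t=16: INC foo by 4): bar unchanged
  event 5 (t=24: DEC baz by 3): bar unchanged
  event 6 (t=34: INC bar by 7): bar (absent) -> 7
  event 7 (t=43: INC baz by 14): bar unchanged
  event 8 (t=47: DEC baz by 9): bar unchanged
  event 9 (t=53: INC bar by 9): bar 7 -> 16
  event 10 (t=58: DEC foo by 11): bar unchanged
  event 11 (t=59: INC foo by 5): bar unchanged
Final: bar = 16

Answer: 16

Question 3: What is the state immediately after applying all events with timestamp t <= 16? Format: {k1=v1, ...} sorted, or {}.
Apply events with t <= 16 (4 events):
  after event 1 (t=6: SET foo = 11): {foo=11}
  after event 2 (t=12: INC baz by 7): {baz=7, foo=11}
  after event 3 (t=14: SET baz = -4): {baz=-4, foo=11}
  after event 4 (t=16: INC foo by 4): {baz=-4, foo=15}

Answer: {baz=-4, foo=15}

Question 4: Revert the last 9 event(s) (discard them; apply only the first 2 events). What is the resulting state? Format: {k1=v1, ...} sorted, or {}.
Keep first 2 events (discard last 9):
  after event 1 (t=6: SET foo = 11): {foo=11}
  after event 2 (t=12: INC baz by 7): {baz=7, foo=11}

Answer: {baz=7, foo=11}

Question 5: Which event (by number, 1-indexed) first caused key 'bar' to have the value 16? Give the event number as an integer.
Looking for first event where bar becomes 16:
  event 6: bar = 7
  event 7: bar = 7
  event 8: bar = 7
  event 9: bar 7 -> 16  <-- first match

Answer: 9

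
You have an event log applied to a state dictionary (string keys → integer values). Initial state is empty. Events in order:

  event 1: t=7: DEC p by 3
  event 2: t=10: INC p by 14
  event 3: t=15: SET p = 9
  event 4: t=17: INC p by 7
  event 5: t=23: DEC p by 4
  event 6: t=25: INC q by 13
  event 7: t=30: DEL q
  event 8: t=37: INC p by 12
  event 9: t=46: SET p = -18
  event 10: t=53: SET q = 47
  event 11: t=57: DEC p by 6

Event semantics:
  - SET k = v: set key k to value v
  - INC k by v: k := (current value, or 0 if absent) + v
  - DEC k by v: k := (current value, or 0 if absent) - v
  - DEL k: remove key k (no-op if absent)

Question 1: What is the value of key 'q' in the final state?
Answer: 47

Derivation:
Track key 'q' through all 11 events:
  event 1 (t=7: DEC p by 3): q unchanged
  event 2 (t=10: INC p by 14): q unchanged
  event 3 (t=15: SET p = 9): q unchanged
  event 4 (t=17: INC p by 7): q unchanged
  event 5 (t=23: DEC p by 4): q unchanged
  event 6 (t=25: INC q by 13): q (absent) -> 13
  event 7 (t=30: DEL q): q 13 -> (absent)
  event 8 (t=37: INC p by 12): q unchanged
  event 9 (t=46: SET p = -18): q unchanged
  event 10 (t=53: SET q = 47): q (absent) -> 47
  event 11 (t=57: DEC p by 6): q unchanged
Final: q = 47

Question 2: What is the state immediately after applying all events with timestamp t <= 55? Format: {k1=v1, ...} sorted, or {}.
Answer: {p=-18, q=47}

Derivation:
Apply events with t <= 55 (10 events):
  after event 1 (t=7: DEC p by 3): {p=-3}
  after event 2 (t=10: INC p by 14): {p=11}
  after event 3 (t=15: SET p = 9): {p=9}
  after event 4 (t=17: INC p by 7): {p=16}
  after event 5 (t=23: DEC p by 4): {p=12}
  after event 6 (t=25: INC q by 13): {p=12, q=13}
  after event 7 (t=30: DEL q): {p=12}
  after event 8 (t=37: INC p by 12): {p=24}
  after event 9 (t=46: SET p = -18): {p=-18}
  after event 10 (t=53: SET q = 47): {p=-18, q=47}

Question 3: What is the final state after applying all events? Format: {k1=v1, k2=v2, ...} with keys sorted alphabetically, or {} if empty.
Answer: {p=-24, q=47}

Derivation:
  after event 1 (t=7: DEC p by 3): {p=-3}
  after event 2 (t=10: INC p by 14): {p=11}
  after event 3 (t=15: SET p = 9): {p=9}
  after event 4 (t=17: INC p by 7): {p=16}
  after event 5 (t=23: DEC p by 4): {p=12}
  after event 6 (t=25: INC q by 13): {p=12, q=13}
  after event 7 (t=30: DEL q): {p=12}
  after event 8 (t=37: INC p by 12): {p=24}
  after event 9 (t=46: SET p = -18): {p=-18}
  after event 10 (t=53: SET q = 47): {p=-18, q=47}
  after event 11 (t=57: DEC p by 6): {p=-24, q=47}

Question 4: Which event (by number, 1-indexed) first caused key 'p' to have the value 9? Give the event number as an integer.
Answer: 3

Derivation:
Looking for first event where p becomes 9:
  event 1: p = -3
  event 2: p = 11
  event 3: p 11 -> 9  <-- first match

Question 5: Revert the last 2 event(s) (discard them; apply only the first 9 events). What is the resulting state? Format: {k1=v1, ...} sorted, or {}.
Answer: {p=-18}

Derivation:
Keep first 9 events (discard last 2):
  after event 1 (t=7: DEC p by 3): {p=-3}
  after event 2 (t=10: INC p by 14): {p=11}
  after event 3 (t=15: SET p = 9): {p=9}
  after event 4 (t=17: INC p by 7): {p=16}
  after event 5 (t=23: DEC p by 4): {p=12}
  after event 6 (t=25: INC q by 13): {p=12, q=13}
  after event 7 (t=30: DEL q): {p=12}
  after event 8 (t=37: INC p by 12): {p=24}
  after event 9 (t=46: SET p = -18): {p=-18}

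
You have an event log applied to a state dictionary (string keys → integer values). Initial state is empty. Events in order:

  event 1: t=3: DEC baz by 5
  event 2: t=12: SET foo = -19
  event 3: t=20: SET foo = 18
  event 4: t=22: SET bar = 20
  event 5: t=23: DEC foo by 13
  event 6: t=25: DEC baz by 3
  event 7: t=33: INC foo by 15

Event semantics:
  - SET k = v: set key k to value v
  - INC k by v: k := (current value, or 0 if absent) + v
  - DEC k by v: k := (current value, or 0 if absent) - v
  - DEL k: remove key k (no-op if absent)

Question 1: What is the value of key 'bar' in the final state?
Track key 'bar' through all 7 events:
  event 1 (t=3: DEC baz by 5): bar unchanged
  event 2 (t=12: SET foo = -19): bar unchanged
  event 3 (t=20: SET foo = 18): bar unchanged
  event 4 (t=22: SET bar = 20): bar (absent) -> 20
  event 5 (t=23: DEC foo by 13): bar unchanged
  event 6 (t=25: DEC baz by 3): bar unchanged
  event 7 (t=33: INC foo by 15): bar unchanged
Final: bar = 20

Answer: 20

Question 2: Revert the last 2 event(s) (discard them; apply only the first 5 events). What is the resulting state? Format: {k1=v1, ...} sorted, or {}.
Answer: {bar=20, baz=-5, foo=5}

Derivation:
Keep first 5 events (discard last 2):
  after event 1 (t=3: DEC baz by 5): {baz=-5}
  after event 2 (t=12: SET foo = -19): {baz=-5, foo=-19}
  after event 3 (t=20: SET foo = 18): {baz=-5, foo=18}
  after event 4 (t=22: SET bar = 20): {bar=20, baz=-5, foo=18}
  after event 5 (t=23: DEC foo by 13): {bar=20, baz=-5, foo=5}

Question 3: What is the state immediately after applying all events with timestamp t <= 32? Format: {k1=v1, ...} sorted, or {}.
Apply events with t <= 32 (6 events):
  after event 1 (t=3: DEC baz by 5): {baz=-5}
  after event 2 (t=12: SET foo = -19): {baz=-5, foo=-19}
  after event 3 (t=20: SET foo = 18): {baz=-5, foo=18}
  after event 4 (t=22: SET bar = 20): {bar=20, baz=-5, foo=18}
  after event 5 (t=23: DEC foo by 13): {bar=20, baz=-5, foo=5}
  after event 6 (t=25: DEC baz by 3): {bar=20, baz=-8, foo=5}

Answer: {bar=20, baz=-8, foo=5}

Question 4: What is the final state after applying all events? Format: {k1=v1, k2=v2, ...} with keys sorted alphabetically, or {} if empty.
Answer: {bar=20, baz=-8, foo=20}

Derivation:
  after event 1 (t=3: DEC baz by 5): {baz=-5}
  after event 2 (t=12: SET foo = -19): {baz=-5, foo=-19}
  after event 3 (t=20: SET foo = 18): {baz=-5, foo=18}
  after event 4 (t=22: SET bar = 20): {bar=20, baz=-5, foo=18}
  after event 5 (t=23: DEC foo by 13): {bar=20, baz=-5, foo=5}
  after event 6 (t=25: DEC baz by 3): {bar=20, baz=-8, foo=5}
  after event 7 (t=33: INC foo by 15): {bar=20, baz=-8, foo=20}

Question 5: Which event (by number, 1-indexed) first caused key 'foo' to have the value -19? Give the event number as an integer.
Answer: 2

Derivation:
Looking for first event where foo becomes -19:
  event 2: foo (absent) -> -19  <-- first match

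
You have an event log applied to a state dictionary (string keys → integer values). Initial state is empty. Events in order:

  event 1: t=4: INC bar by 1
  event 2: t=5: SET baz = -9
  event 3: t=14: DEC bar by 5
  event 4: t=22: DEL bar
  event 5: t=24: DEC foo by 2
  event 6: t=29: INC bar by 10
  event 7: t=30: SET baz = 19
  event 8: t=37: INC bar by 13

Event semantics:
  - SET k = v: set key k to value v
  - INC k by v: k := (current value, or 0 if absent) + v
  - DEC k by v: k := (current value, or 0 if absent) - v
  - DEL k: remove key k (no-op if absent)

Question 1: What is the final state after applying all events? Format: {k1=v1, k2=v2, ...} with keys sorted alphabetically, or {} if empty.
Answer: {bar=23, baz=19, foo=-2}

Derivation:
  after event 1 (t=4: INC bar by 1): {bar=1}
  after event 2 (t=5: SET baz = -9): {bar=1, baz=-9}
  after event 3 (t=14: DEC bar by 5): {bar=-4, baz=-9}
  after event 4 (t=22: DEL bar): {baz=-9}
  after event 5 (t=24: DEC foo by 2): {baz=-9, foo=-2}
  after event 6 (t=29: INC bar by 10): {bar=10, baz=-9, foo=-2}
  after event 7 (t=30: SET baz = 19): {bar=10, baz=19, foo=-2}
  after event 8 (t=37: INC bar by 13): {bar=23, baz=19, foo=-2}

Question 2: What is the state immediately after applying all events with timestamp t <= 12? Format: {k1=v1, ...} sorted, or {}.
Apply events with t <= 12 (2 events):
  after event 1 (t=4: INC bar by 1): {bar=1}
  after event 2 (t=5: SET baz = -9): {bar=1, baz=-9}

Answer: {bar=1, baz=-9}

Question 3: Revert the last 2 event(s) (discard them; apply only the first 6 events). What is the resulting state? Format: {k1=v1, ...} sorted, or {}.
Keep first 6 events (discard last 2):
  after event 1 (t=4: INC bar by 1): {bar=1}
  after event 2 (t=5: SET baz = -9): {bar=1, baz=-9}
  after event 3 (t=14: DEC bar by 5): {bar=-4, baz=-9}
  after event 4 (t=22: DEL bar): {baz=-9}
  after event 5 (t=24: DEC foo by 2): {baz=-9, foo=-2}
  after event 6 (t=29: INC bar by 10): {bar=10, baz=-9, foo=-2}

Answer: {bar=10, baz=-9, foo=-2}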